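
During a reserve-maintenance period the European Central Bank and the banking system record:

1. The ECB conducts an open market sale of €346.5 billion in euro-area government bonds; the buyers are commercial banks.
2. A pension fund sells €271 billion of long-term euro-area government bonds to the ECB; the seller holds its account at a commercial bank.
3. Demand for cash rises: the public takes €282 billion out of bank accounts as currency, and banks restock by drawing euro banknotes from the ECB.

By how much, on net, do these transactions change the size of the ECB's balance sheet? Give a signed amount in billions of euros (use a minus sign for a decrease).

-€75.5 billion

OMO sale (to banks) €346.5 billion: an ECB asset is shed → −€346.5B.
Asset purchase (from non-banks) €271 billion: an ECB asset is acquired → +€271B.
Currency withdrawal €282 billion: only the composition of liabilities changes → 0.
Net: −346.5 + 271 + 0 = -€75.5 billion.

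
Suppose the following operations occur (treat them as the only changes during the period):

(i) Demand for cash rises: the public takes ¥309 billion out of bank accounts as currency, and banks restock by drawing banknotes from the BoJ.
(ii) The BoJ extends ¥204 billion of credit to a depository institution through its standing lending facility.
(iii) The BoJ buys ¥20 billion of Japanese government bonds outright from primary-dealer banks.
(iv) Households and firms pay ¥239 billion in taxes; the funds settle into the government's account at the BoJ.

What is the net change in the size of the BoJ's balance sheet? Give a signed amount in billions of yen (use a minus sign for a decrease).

+¥224 billion

Currency withdrawal ¥309 billion: only the composition of liabilities changes → 0.
Discount-window loan ¥204 billion: a BoJ asset is acquired → +¥204B.
OMO purchase (from banks) ¥20 billion: a BoJ asset is acquired → +¥20B.
Government account inflow ¥239 billion: only the composition of liabilities changes → 0.
Net: 0 + 204 + 20 + 0 = +¥224 billion.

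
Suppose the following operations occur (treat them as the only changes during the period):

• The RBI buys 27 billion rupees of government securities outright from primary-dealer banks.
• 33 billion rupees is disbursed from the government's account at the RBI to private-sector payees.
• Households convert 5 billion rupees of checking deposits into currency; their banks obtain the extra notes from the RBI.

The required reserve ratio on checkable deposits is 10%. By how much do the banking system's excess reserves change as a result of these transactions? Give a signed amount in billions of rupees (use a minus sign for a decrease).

+52.2 billion

OMO purchase (from banks) 27 billion rupees: reserves +27B, deposits 0.
Government spending 33 billion rupees: reserves +33B, deposits +33B.
Currency withdrawal 5 billion rupees: reserves −5B, deposits −5B.
Totals: Δreserves = +55B, Δdeposits = +28B.
Δrequired reserves = 10% × +28B = +2.8B.
Δexcess reserves = Δreserves − Δrequired = +55B − (+2.8B) = +52.2 billion.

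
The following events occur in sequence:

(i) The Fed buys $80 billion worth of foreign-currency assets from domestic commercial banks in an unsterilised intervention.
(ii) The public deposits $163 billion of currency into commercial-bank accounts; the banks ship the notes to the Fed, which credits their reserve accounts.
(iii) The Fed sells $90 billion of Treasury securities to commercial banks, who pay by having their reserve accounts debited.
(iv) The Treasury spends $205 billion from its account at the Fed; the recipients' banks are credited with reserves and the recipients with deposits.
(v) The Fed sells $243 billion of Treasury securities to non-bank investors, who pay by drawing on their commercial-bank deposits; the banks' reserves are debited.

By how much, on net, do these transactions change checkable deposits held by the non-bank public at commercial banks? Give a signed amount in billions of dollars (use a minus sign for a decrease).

FX purchase $80 billion: the counterparty is a bank, so public deposits are unchanged → 0.
Currency deposit $163 billion: non-bank counterparties' bank balances rise → +$163B.
OMO sale (to banks) $90 billion: the counterparty is a bank, so public deposits are unchanged → 0.
Government spending $205 billion: non-bank counterparties' bank balances rise → +$205B.
Asset sale (to non-banks) $243 billion: non-bank counterparties' bank balances fall → −$243B.
Net: 0 + 163 + 0 + 205 − 243 = +$125 billion.

+$125 billion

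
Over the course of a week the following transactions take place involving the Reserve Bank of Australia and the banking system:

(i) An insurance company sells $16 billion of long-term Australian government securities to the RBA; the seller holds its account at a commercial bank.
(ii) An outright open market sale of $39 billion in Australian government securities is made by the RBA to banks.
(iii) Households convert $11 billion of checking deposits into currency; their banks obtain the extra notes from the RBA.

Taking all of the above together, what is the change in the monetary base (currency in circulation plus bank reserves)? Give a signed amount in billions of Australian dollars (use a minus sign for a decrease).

RBA balance sheet:
  Assets:      Securities −$23B
  Liabilities: Bank reserves −$34B, Currency in circulation +$11B
Commercial banking system:
  Assets:      Reserves at CB −$34B, Securities +$39B
  Liabilities: Checkable deposits +$5B
Monetary base = currency + reserves: +$11B + (−$34B) = -$23 billion.

-$23 billion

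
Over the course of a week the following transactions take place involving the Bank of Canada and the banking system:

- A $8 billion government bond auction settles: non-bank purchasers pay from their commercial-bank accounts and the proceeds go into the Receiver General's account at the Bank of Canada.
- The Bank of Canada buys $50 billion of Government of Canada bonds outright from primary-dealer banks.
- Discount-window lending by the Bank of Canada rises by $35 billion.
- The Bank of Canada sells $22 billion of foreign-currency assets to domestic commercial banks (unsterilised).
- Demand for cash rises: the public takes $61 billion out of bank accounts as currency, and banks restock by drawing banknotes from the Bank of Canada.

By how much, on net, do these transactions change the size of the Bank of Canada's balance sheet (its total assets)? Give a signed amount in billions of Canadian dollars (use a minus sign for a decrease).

Bank of Canada balance sheet:
  Assets:      Securities +$50B, Loans to banks +$35B, Foreign assets −$22B
  Liabilities: Bank reserves −$6B, Currency in circulation +$61B, Government deposits +$8B
Change in total Bank of Canada assets = +$63 billion.

+$63 billion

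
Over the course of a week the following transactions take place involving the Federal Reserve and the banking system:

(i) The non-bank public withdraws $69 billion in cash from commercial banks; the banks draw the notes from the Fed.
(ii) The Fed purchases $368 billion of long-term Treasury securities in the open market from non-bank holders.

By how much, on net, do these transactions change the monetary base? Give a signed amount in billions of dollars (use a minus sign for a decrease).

Currency withdrawal $69 billion: just a shift between currency and reserves — both are base money → 0.
Asset purchase (from non-banks) $368 billion: Fed balance sheet expands → +$368B.
Net: 0 + 368 = +$368 billion.

+$368 billion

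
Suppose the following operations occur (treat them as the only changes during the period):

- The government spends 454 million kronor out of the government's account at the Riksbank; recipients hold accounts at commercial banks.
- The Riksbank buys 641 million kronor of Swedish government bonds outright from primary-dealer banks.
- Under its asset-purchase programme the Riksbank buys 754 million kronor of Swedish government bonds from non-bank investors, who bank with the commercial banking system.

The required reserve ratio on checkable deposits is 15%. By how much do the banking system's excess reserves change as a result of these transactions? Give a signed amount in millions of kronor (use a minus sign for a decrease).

+1667.8 million

Government spending 454 million kronor: reserves +454M, deposits +454M.
OMO purchase (from banks) 641 million kronor: reserves +641M, deposits 0.
Asset purchase (from non-banks) 754 million kronor: reserves +754M, deposits +754M.
Totals: Δreserves = +1849M, Δdeposits = +1208M.
Δrequired reserves = 15% × +1208M = +181.2M.
Δexcess reserves = Δreserves − Δrequired = +1849M − (+181.2M) = +1667.8 million.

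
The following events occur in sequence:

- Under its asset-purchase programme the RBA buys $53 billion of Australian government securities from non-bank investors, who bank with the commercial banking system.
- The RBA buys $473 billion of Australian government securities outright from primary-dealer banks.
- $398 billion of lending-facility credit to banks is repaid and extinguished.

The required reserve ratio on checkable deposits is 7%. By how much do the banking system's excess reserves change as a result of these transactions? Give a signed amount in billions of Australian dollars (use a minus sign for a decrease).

+$124.29 billion

Asset purchase (from non-banks) $53 billion: reserves +$53B, deposits +$53B.
OMO purchase (from banks) $473 billion: reserves +$473B, deposits 0.
Discount-window repayment $398 billion: reserves −$398B, deposits 0.
Totals: Δreserves = +$128B, Δdeposits = +$53B.
Δrequired reserves = 7% × +$53B = +$3.71B.
Δexcess reserves = Δreserves − Δrequired = +$128B − (+$3.71B) = +$124.29 billion.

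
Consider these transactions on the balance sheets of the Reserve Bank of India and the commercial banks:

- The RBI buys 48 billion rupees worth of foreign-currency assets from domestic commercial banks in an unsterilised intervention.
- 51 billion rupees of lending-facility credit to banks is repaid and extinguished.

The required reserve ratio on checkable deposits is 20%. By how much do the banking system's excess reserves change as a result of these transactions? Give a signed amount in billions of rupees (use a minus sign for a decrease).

-3 billion

FX purchase 48 billion rupees: reserves +48B, deposits 0.
Discount-window repayment 51 billion rupees: reserves −51B, deposits 0.
Totals: Δreserves = −3B, Δdeposits = 0.
Δrequired reserves = 20% × 0 = 0.
Δexcess reserves = Δreserves − Δrequired = −3B − (0) = -3 billion.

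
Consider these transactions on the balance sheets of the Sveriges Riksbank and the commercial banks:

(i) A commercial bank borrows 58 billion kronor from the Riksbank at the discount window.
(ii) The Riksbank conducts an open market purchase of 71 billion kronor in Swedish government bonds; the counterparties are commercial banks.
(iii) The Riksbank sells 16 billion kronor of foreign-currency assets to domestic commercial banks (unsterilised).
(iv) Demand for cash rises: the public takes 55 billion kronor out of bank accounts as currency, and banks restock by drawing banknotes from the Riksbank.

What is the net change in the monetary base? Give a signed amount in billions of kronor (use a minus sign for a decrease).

Discount-window loan 58 billion kronor: Riksbank balance sheet expands → +58B.
OMO purchase (from banks) 71 billion kronor: Riksbank balance sheet expands → +71B.
FX sale 16 billion kronor: Riksbank balance sheet contracts → −16B.
Currency withdrawal 55 billion kronor: just a shift between currency and reserves — both are base money → 0.
Net: 58 + 71 − 16 + 0 = +113 billion.

+113 billion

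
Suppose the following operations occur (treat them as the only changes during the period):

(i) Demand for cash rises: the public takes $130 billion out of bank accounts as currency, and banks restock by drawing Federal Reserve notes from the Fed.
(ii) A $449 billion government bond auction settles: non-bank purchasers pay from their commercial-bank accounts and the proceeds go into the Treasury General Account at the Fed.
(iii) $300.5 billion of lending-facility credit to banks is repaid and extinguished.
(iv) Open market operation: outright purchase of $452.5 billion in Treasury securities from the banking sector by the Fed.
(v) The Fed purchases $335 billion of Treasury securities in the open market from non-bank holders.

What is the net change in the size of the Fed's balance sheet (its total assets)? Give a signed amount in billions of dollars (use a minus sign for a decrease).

+$487 billion

Fed balance sheet:
  Assets:      Securities +$787.5B, Loans to banks −$300.5B
  Liabilities: Bank reserves −$92B, Currency in circulation +$130B, Government deposits +$449B
Commercial banking system:
  Assets:      Reserves at CB −$92B, Securities −$452.5B
  Liabilities: Checkable deposits −$244B, Borrowings from CB −$300.5B
Change in total Fed assets = +$487 billion.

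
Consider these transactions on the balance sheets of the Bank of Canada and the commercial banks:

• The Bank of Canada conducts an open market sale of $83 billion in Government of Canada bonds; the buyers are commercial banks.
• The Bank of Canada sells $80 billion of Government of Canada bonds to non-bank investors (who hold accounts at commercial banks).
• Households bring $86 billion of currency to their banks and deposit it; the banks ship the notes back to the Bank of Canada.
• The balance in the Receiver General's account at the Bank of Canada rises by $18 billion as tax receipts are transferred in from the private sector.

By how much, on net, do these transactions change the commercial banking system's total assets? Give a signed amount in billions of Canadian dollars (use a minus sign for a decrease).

OMO sale (to banks) $83 billion: just an asset swap on bank balance sheets → 0.
Asset sale (to non-banks) $80 billion: bank balance sheets shrink → −$80B.
Currency deposit $86 billion: bank balance sheets expand → +$86B.
Government account inflow $18 billion: bank balance sheets shrink → −$18B.
Net: 0 − 80 + 86 − 18 = -$12 billion.

-$12 billion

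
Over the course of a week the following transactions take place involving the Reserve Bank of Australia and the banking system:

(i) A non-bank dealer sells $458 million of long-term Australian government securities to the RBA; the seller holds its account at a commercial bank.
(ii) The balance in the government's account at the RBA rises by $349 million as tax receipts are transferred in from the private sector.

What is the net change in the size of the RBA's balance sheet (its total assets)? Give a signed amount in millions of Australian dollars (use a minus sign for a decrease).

+$458 million

RBA balance sheet:
  Assets:      Securities +$458M
  Liabilities: Bank reserves +$109M, Government deposits +$349M
Commercial banking system:
  Assets:      Reserves at CB +$109M
  Liabilities: Checkable deposits +$109M
Change in total RBA assets = +$458 million.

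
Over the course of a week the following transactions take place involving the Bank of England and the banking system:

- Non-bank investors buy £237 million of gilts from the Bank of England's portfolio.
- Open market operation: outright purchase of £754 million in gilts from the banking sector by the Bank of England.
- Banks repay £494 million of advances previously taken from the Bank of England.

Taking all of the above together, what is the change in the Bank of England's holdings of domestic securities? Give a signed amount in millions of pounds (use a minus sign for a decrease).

+£517 million

Bank of England balance sheet:
  Assets:      Securities +£517M, Loans to banks −£494M
  Liabilities: Bank reserves +£23M
Commercial banking system:
  Assets:      Reserves at CB +£23M, Securities −£754M
  Liabilities: Checkable deposits −£237M, Borrowings from CB −£494M
So the change in the Bank of England's holdings of domestic securities is +£517 million.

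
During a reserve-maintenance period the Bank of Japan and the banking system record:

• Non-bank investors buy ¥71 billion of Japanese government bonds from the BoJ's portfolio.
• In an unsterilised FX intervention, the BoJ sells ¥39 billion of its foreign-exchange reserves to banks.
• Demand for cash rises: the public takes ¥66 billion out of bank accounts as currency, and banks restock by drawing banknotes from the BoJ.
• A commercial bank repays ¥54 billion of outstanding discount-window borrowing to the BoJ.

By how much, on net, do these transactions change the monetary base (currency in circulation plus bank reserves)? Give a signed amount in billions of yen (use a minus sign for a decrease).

-¥164 billion

BoJ balance sheet:
  Assets:      Securities −¥71B, Loans to banks −¥54B, Foreign assets −¥39B
  Liabilities: Bank reserves −¥230B, Currency in circulation +¥66B
Monetary base = currency + reserves: +¥66B + (−¥230B) = -¥164 billion.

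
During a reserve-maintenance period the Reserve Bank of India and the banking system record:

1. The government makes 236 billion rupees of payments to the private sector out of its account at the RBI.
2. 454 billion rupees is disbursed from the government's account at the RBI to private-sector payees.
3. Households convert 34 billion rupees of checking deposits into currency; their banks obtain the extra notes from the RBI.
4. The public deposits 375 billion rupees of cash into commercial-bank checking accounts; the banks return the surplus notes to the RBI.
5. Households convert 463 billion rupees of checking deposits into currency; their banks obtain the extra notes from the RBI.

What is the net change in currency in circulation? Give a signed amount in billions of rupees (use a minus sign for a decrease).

+122 billion

Government spending 236 billion rupees: no currency enters or leaves circulation → 0.
Government spending 454 billion rupees: no currency enters or leaves circulation → 0.
Currency withdrawal 34 billion rupees: notes leave the central bank → +34B.
Currency deposit 375 billion rupees: notes return to the central bank → −375B.
Currency withdrawal 463 billion rupees: notes leave the central bank → +463B.
Net: 0 + 0 + 34 − 375 + 463 = +122 billion.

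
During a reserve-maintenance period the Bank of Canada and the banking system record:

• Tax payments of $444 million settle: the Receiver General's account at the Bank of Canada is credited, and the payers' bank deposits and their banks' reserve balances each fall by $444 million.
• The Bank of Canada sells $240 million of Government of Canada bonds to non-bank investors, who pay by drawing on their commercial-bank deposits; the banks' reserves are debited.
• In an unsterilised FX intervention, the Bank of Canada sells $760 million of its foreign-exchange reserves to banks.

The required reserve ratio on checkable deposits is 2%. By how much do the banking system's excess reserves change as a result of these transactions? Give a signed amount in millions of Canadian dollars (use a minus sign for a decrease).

Government account inflow $444 million: reserves −$444M, deposits −$444M.
Asset sale (to non-banks) $240 million: reserves −$240M, deposits −$240M.
FX sale $760 million: reserves −$760M, deposits 0.
Totals: Δreserves = −$1444M, Δdeposits = −$684M.
Δrequired reserves = 2% × −$684M = −$13.68M.
Δexcess reserves = Δreserves − Δrequired = −$1444M − (−$13.68M) = -$1430.32 million.

-$1430.32 million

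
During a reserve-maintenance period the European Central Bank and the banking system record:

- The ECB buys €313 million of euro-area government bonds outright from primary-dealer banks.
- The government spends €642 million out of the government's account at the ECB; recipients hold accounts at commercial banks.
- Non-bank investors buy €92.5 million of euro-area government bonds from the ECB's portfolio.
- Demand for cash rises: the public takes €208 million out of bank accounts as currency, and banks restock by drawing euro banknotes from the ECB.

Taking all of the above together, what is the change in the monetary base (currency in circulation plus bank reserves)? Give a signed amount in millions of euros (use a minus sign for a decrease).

+€862.5 million

OMO purchase (from banks) €313 million: ECB balance sheet expands → +€313M.
Government spending €642 million: a non-base liability converts back to reserves → +€642M.
Asset sale (to non-banks) €92.5 million: ECB balance sheet contracts → −€92.5M.
Currency withdrawal €208 million: just a shift between currency and reserves — both are base money → 0.
Net: 313 + 642 − 92.5 + 0 = +€862.5 million.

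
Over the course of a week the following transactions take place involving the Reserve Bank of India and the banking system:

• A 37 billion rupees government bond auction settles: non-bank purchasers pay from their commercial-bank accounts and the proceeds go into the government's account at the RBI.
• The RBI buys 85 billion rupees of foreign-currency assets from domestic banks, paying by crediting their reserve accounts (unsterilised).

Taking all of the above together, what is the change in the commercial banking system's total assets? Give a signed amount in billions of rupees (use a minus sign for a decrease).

-37 billion

RBI balance sheet:
  Assets:      Foreign assets +85B
  Liabilities: Bank reserves +48B, Government deposits +37B
Commercial banking system:
  Assets:      Reserves at CB +48B, Foreign assets −85B
  Liabilities: Checkable deposits −37B
Change in total bank assets = -37 billion.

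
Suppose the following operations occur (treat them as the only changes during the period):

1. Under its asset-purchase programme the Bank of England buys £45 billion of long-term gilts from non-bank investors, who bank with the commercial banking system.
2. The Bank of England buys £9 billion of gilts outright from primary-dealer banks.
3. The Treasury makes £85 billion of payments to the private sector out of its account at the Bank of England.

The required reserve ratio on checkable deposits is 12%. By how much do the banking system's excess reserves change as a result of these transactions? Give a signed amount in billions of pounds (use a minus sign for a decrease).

+£123.4 billion

Asset purchase (from non-banks) £45 billion: reserves +£45B, deposits +£45B.
OMO purchase (from banks) £9 billion: reserves +£9B, deposits 0.
Government spending £85 billion: reserves +£85B, deposits +£85B.
Totals: Δreserves = +£139B, Δdeposits = +£130B.
Δrequired reserves = 12% × +£130B = +£15.6B.
Δexcess reserves = Δreserves − Δrequired = +£139B − (+£15.6B) = +£123.4 billion.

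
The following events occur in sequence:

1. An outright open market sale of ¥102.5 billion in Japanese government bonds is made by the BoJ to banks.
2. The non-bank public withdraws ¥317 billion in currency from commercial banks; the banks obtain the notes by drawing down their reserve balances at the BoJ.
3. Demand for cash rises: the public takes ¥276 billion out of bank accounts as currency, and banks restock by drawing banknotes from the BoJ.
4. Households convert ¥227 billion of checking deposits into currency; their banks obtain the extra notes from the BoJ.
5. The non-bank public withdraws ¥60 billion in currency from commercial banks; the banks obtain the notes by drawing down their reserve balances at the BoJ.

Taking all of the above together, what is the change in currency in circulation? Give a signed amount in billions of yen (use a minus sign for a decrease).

+¥880 billion

OMO sale (to banks) ¥102.5 billion: no currency enters or leaves circulation → 0.
Currency withdrawal ¥317 billion: notes leave the central bank → +¥317B.
Currency withdrawal ¥276 billion: notes leave the central bank → +¥276B.
Currency withdrawal ¥227 billion: notes leave the central bank → +¥227B.
Currency withdrawal ¥60 billion: notes leave the central bank → +¥60B.
Net: 0 + 317 + 276 + 227 + 60 = +¥880 billion.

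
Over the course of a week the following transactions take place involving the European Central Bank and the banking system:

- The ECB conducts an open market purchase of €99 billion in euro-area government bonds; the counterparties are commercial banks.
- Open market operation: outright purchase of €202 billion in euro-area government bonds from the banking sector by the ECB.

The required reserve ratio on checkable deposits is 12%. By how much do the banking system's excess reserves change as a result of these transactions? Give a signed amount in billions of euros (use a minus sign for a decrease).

OMO purchase (from banks) €99 billion: reserves +€99B, deposits 0.
OMO purchase (from banks) €202 billion: reserves +€202B, deposits 0.
Totals: Δreserves = +€301B, Δdeposits = 0.
Δrequired reserves = 12% × 0 = 0.
Δexcess reserves = Δreserves − Δrequired = +€301B − (0) = +€301 billion.

+€301 billion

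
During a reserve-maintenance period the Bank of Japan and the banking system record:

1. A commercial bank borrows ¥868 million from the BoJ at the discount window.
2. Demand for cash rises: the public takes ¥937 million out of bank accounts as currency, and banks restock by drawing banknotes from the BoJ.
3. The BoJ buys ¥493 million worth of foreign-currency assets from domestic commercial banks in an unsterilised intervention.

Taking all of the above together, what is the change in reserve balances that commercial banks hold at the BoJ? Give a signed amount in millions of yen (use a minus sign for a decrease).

+¥424 million

BoJ balance sheet:
  Assets:      Loans to banks +¥868M, Foreign assets +¥493M
  Liabilities: Bank reserves +¥424M, Currency in circulation +¥937M
Commercial banking system:
  Assets:      Reserves at CB +¥424M, Foreign assets −¥493M
  Liabilities: Checkable deposits −¥937M, Borrowings from CB +¥868M
So the change in reserve balances that commercial banks hold at the BoJ is +¥424 million.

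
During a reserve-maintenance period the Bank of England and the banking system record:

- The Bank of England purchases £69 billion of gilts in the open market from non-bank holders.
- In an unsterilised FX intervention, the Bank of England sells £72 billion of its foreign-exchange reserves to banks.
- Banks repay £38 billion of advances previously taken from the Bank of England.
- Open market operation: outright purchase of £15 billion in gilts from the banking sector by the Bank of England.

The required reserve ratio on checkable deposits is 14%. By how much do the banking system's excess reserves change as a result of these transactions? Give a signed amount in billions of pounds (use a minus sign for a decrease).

-£35.66 billion

Asset purchase (from non-banks) £69 billion: reserves +£69B, deposits +£69B.
FX sale £72 billion: reserves −£72B, deposits 0.
Discount-window repayment £38 billion: reserves −£38B, deposits 0.
OMO purchase (from banks) £15 billion: reserves +£15B, deposits 0.
Totals: Δreserves = −£26B, Δdeposits = +£69B.
Δrequired reserves = 14% × +£69B = +£9.66B.
Δexcess reserves = Δreserves − Δrequired = −£26B − (+£9.66B) = -£35.66 billion.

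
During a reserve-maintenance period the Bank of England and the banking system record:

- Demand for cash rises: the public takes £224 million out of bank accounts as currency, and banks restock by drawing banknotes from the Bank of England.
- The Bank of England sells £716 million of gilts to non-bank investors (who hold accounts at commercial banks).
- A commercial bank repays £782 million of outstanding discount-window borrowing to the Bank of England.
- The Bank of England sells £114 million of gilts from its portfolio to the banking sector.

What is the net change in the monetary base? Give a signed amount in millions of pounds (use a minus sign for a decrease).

-£1612 million

Currency withdrawal £224 million: just a shift between currency and reserves — both are base money → 0.
Asset sale (to non-banks) £716 million: Bank of England balance sheet contracts → −£716M.
Discount-window repayment £782 million: Bank of England balance sheet contracts → −£782M.
OMO sale (to banks) £114 million: Bank of England balance sheet contracts → −£114M.
Net: 0 − 716 − 782 − 114 = -£1612 million.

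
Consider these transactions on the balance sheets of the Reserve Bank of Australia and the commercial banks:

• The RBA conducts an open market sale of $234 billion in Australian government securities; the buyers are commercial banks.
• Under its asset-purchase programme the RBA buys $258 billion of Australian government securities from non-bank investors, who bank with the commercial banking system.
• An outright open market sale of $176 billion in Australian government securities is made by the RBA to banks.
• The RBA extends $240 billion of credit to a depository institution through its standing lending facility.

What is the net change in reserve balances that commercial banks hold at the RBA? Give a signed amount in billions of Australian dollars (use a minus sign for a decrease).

OMO sale (to banks) $234 billion: the buying banks pay out of their reserve balances → −$234B.
Asset purchase (from non-banks) $258 billion: the RBA pays by crediting reserve accounts → +$258B.
OMO sale (to banks) $176 billion: the buying banks pay out of their reserve balances → −$176B.
Discount-window loan $240 billion: the loan is credited to the bank's reserve account → +$240B.
Net: −234 + 258 − 176 + 240 = +$88 billion.

+$88 billion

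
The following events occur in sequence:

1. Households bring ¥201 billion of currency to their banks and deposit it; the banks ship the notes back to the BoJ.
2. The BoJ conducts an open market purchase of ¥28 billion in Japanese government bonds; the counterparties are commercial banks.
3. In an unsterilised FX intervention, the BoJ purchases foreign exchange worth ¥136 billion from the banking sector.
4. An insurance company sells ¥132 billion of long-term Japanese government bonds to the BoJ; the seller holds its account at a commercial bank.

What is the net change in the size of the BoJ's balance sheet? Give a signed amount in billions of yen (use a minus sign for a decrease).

+¥296 billion

BoJ balance sheet:
  Assets:      Securities +¥160B, Foreign assets +¥136B
  Liabilities: Bank reserves +¥497B, Currency in circulation −¥201B
Change in total BoJ assets = +¥296 billion.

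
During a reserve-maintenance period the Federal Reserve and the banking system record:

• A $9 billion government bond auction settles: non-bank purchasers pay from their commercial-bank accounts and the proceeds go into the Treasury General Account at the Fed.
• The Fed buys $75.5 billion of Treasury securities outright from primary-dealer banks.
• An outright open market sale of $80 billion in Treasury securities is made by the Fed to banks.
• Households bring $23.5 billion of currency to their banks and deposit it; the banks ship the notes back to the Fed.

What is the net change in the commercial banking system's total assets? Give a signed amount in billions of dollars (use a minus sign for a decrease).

+$14.5 billion

Fed balance sheet:
  Assets:      Securities −$4.5B
  Liabilities: Bank reserves +$10B, Currency in circulation −$23.5B, Government deposits +$9B
Commercial banking system:
  Assets:      Reserves at CB +$10B, Securities +$4.5B
  Liabilities: Checkable deposits +$14.5B
Change in total bank assets = +$14.5 billion.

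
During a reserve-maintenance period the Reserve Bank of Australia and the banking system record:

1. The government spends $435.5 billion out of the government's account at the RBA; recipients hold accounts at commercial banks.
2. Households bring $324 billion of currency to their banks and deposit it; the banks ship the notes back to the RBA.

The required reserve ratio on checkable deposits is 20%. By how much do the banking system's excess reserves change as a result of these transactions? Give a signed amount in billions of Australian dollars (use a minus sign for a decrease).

Government spending $435.5 billion: reserves +$435.5B, deposits +$435.5B.
Currency deposit $324 billion: reserves +$324B, deposits +$324B.
Totals: Δreserves = +$759.5B, Δdeposits = +$759.5B.
Δrequired reserves = 20% × +$759.5B = +$151.9B.
Δexcess reserves = Δreserves − Δrequired = +$759.5B − (+$151.9B) = +$607.6 billion.

+$607.6 billion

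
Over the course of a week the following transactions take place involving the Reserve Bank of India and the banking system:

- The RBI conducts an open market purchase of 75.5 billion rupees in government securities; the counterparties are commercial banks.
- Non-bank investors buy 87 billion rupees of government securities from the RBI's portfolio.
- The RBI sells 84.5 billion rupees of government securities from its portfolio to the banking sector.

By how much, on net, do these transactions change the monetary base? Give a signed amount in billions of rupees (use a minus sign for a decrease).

OMO purchase (from banks) 75.5 billion rupees: RBI balance sheet expands → +75.5B.
Asset sale (to non-banks) 87 billion rupees: RBI balance sheet contracts → −87B.
OMO sale (to banks) 84.5 billion rupees: RBI balance sheet contracts → −84.5B.
Net: 75.5 − 87 − 84.5 = -96 billion.

-96 billion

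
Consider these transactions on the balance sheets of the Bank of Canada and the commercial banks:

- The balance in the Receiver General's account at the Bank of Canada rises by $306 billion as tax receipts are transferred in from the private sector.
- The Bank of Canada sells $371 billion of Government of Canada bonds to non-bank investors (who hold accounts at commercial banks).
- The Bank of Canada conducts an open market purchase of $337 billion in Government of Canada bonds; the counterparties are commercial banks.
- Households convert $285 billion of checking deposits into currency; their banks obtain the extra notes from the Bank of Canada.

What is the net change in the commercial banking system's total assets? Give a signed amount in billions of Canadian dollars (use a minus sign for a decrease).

Government account inflow $306 billion: bank balance sheets shrink → −$306B.
Asset sale (to non-banks) $371 billion: bank balance sheets shrink → −$371B.
OMO purchase (from banks) $337 billion: just an asset swap on bank balance sheets → 0.
Currency withdrawal $285 billion: bank balance sheets shrink → −$285B.
Net: −306 − 371 + 0 − 285 = -$962 billion.

-$962 billion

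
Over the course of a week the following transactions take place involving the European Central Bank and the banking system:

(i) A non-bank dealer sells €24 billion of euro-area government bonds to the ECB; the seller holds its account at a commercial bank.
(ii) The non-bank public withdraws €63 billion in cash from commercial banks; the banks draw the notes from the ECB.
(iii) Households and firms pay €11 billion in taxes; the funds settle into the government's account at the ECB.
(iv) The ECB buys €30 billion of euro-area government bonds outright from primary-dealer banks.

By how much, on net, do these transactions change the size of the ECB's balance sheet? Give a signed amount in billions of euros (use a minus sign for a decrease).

+€54 billion

ECB balance sheet:
  Assets:      Securities +€54B
  Liabilities: Bank reserves −€20B, Currency in circulation +€63B, Government deposits +€11B
Commercial banking system:
  Assets:      Reserves at CB −€20B, Securities −€30B
  Liabilities: Checkable deposits −€50B
Change in total ECB assets = +€54 billion.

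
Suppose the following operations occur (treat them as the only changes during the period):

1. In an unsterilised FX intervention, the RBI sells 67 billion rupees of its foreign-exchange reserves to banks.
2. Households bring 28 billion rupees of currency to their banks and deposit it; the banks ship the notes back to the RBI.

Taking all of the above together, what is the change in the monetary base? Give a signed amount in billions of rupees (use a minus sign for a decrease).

RBI balance sheet:
  Assets:      Foreign assets −67B
  Liabilities: Bank reserves −39B, Currency in circulation −28B
Monetary base = currency + reserves: −28B + (−39B) = -67 billion.

-67 billion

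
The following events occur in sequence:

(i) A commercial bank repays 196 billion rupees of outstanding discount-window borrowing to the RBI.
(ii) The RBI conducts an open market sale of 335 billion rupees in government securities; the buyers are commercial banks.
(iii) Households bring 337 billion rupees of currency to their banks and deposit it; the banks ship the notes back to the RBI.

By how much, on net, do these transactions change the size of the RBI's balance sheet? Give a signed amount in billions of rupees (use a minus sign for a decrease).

-531 billion

Discount-window repayment 196 billion rupees: an RBI asset is shed → −196B.
OMO sale (to banks) 335 billion rupees: an RBI asset is shed → −335B.
Currency deposit 337 billion rupees: only the composition of liabilities changes → 0.
Net: −196 − 335 + 0 = -531 billion.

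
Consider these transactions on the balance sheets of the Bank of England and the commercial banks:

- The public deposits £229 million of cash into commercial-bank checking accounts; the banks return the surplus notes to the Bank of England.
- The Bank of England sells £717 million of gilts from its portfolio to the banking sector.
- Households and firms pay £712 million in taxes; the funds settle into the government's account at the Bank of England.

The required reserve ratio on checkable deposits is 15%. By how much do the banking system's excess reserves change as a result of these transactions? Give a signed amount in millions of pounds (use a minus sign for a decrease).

-£1127.55 million

Currency deposit £229 million: reserves +£229M, deposits +£229M.
OMO sale (to banks) £717 million: reserves −£717M, deposits 0.
Government account inflow £712 million: reserves −£712M, deposits −£712M.
Totals: Δreserves = −£1200M, Δdeposits = −£483M.
Δrequired reserves = 15% × −£483M = −£72.45M.
Δexcess reserves = Δreserves − Δrequired = −£1200M − (−£72.45M) = -£1127.55 million.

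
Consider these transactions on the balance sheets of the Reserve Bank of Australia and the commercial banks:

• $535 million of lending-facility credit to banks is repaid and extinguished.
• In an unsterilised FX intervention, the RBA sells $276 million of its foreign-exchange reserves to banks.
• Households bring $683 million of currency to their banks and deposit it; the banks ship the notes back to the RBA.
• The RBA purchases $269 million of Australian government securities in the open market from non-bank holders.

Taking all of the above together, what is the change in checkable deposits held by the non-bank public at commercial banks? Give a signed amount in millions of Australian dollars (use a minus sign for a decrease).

+$952 million

RBA balance sheet:
  Assets:      Securities +$269M, Loans to banks −$535M, Foreign assets −$276M
  Liabilities: Bank reserves +$141M, Currency in circulation −$683M
Commercial banking system:
  Assets:      Reserves at CB +$141M, Foreign assets +$276M
  Liabilities: Checkable deposits +$952M, Borrowings from CB −$535M
So the change in checkable deposits held by the non-bank public at commercial banks is +$952 million.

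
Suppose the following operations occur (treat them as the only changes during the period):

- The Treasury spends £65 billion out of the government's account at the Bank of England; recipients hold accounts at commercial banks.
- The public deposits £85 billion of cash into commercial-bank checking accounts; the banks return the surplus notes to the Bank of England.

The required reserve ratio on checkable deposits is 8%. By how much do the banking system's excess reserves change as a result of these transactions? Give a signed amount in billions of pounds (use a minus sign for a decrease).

Government spending £65 billion: reserves +£65B, deposits +£65B.
Currency deposit £85 billion: reserves +£85B, deposits +£85B.
Totals: Δreserves = +£150B, Δdeposits = +£150B.
Δrequired reserves = 8% × +£150B = +£12B.
Δexcess reserves = Δreserves − Δrequired = +£150B − (+£12B) = +£138 billion.

+£138 billion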